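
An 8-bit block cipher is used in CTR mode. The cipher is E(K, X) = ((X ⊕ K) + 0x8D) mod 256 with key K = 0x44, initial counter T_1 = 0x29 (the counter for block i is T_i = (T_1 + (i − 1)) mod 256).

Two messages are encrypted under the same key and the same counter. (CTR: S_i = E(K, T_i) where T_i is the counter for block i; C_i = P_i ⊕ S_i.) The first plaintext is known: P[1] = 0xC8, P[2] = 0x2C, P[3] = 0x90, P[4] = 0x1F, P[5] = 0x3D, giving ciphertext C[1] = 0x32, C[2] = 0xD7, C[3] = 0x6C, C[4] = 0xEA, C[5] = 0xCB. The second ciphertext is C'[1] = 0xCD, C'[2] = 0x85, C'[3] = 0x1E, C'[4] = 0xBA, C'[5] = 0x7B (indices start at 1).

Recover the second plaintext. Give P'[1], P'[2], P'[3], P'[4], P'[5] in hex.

In CTR with a reused counter, both messages share the same keystream S_i, so C_i ⊕ C'_i = P_i ⊕ P'_i and thus P'_i = P_i ⊕ C_i ⊕ C'_i.
P'[1]: 0xC8 ⊕ 0x32 ⊕ 0xCD = 0x37.
P'[2]: 0x2C ⊕ 0xD7 ⊕ 0x85 = 0x7E.
P'[3]: 0x90 ⊕ 0x6C ⊕ 0x1E = 0xE2.
P'[4]: 0x1F ⊕ 0xEA ⊕ 0xBA = 0x4F.
P'[5]: 0x3D ⊕ 0xCB ⊕ 0x7B = 0x8D.

P'[1] = 0x37, P'[2] = 0x7E, P'[3] = 0xE2, P'[4] = 0x4F, P'[5] = 0x8D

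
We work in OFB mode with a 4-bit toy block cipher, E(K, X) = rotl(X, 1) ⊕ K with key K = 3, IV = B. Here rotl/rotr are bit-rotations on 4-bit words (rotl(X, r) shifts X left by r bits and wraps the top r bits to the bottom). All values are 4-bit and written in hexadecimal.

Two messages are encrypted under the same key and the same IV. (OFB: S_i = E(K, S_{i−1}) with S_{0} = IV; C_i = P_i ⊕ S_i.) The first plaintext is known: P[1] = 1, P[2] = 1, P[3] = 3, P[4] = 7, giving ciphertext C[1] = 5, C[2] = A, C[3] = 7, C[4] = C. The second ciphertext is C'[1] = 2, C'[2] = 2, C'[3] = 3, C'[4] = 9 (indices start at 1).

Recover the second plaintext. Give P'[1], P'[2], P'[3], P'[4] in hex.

In OFB with a reused IV, both messages share the same keystream S_i, so C_i ⊕ C'_i = P_i ⊕ P'_i and thus P'_i = P_i ⊕ C_i ⊕ C'_i.
P'[1]: 1 ⊕ 5 ⊕ 2 = 6.
P'[2]: 1 ⊕ A ⊕ 2 = 9.
P'[3]: 3 ⊕ 7 ⊕ 3 = 7.
P'[4]: 7 ⊕ C ⊕ 9 = 2.

P'[1] = 6, P'[2] = 9, P'[3] = 7, P'[4] = 2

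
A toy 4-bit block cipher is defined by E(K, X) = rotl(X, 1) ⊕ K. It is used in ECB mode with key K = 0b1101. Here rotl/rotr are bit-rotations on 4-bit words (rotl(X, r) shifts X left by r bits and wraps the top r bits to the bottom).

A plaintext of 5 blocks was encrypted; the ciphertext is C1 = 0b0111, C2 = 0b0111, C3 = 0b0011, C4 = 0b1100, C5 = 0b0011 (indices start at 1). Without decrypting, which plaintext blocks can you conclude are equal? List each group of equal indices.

P1 = P2; P3 = P5

ECB encrypts each block independently with the same key, so equal ciphertext blocks imply equal plaintext blocks.
C1 = C2 = 0b0111, so P1 = P2.
C3 = C5 = 0b0011, so P3 = P5.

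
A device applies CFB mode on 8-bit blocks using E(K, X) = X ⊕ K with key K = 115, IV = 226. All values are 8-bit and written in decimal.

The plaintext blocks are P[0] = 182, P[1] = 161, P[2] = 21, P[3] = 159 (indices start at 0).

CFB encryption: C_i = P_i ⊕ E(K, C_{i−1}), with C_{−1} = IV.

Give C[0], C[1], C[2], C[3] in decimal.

C[0]: E(K, 226) = 145; 182 ⊕ 145 = 39.
C[1]: E(K, 39) = 84; 161 ⊕ 84 = 245.
C[2]: E(K, 245) = 134; 21 ⊕ 134 = 147.
C[3]: E(K, 147) = 224; 159 ⊕ 224 = 127.

C[0] = 39, C[1] = 245, C[2] = 147, C[3] = 127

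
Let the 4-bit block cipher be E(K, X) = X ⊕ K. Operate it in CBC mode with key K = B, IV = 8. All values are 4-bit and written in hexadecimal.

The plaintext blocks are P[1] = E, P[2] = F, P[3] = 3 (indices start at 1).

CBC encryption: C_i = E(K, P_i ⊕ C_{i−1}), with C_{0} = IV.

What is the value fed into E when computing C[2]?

C[1]: P[1] ⊕ 8 = 6; E(K, 6) = D.
C[2]: P[2] ⊕ D = 2; E(K, 2) = 9.
So the input to E for block [2] is 2.

2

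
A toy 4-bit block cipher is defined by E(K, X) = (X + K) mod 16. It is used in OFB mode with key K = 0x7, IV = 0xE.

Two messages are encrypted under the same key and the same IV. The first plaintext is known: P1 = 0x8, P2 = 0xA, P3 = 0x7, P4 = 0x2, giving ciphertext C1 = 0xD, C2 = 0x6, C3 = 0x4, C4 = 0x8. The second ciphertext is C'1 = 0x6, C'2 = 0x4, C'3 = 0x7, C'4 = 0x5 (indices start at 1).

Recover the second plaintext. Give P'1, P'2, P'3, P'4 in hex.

P'1 = 0x3, P'2 = 0x8, P'3 = 0x4, P'4 = 0xF

In OFB with a reused IV, both messages share the same keystream S_i, so C_i ⊕ C'_i = P_i ⊕ P'_i and thus P'_i = P_i ⊕ C_i ⊕ C'_i.
P'1: 0x8 ⊕ 0xD ⊕ 0x6 = 0x3.
P'2: 0xA ⊕ 0x6 ⊕ 0x4 = 0x8.
P'3: 0x7 ⊕ 0x4 ⊕ 0x7 = 0x4.
P'4: 0x2 ⊕ 0x8 ⊕ 0x5 = 0xF.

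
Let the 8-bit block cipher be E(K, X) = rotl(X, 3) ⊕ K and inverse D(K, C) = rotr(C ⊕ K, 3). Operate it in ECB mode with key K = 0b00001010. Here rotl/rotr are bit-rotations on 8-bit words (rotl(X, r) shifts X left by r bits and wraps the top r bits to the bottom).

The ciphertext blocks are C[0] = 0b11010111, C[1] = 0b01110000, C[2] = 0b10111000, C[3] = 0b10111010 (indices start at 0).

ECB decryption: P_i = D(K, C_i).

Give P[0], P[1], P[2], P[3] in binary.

P[0] = 0b10111011, P[1] = 0b01001111, P[2] = 0b01010110, P[3] = 0b00010110

P[0]: D(K, 0b11010111) = 0b10111011.
P[1]: D(K, 0b01110000) = 0b01001111.
P[2]: D(K, 0b10111000) = 0b01010110.
P[3]: D(K, 0b10111010) = 0b00010110.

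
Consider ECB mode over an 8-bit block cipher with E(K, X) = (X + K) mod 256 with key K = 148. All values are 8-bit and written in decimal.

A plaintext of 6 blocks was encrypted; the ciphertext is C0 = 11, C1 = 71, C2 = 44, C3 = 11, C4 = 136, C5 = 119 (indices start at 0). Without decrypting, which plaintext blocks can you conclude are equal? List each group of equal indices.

P0 = P3

ECB encrypts each block independently with the same key, so equal ciphertext blocks imply equal plaintext blocks.
C0 = C3 = 11, so P0 = P3.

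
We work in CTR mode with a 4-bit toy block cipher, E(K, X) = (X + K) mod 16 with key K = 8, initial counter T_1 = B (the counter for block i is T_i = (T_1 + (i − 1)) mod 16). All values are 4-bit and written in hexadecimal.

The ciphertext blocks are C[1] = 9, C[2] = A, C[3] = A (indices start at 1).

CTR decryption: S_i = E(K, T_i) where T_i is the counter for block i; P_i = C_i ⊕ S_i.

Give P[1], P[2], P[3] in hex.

P[1]: T = B, S = E(K, T) = 3; 9 ⊕ 3 = A.
P[2]: T = C, S = E(K, T) = 4; A ⊕ 4 = E.
P[3]: T = D, S = E(K, T) = 5; A ⊕ 5 = F.

P[1] = A, P[2] = E, P[3] = F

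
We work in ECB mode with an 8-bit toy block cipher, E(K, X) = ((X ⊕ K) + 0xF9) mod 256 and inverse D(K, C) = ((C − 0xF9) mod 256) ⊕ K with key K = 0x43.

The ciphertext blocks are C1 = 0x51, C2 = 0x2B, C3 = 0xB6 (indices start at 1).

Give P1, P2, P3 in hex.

ECB decryption: P_i = D(K, C_i).
P1: D(K, 0x51) = 0x1B.
P2: D(K, 0x2B) = 0x71.
P3: D(K, 0xB6) = 0xFE.

P1 = 0x1B, P2 = 0x71, P3 = 0xFE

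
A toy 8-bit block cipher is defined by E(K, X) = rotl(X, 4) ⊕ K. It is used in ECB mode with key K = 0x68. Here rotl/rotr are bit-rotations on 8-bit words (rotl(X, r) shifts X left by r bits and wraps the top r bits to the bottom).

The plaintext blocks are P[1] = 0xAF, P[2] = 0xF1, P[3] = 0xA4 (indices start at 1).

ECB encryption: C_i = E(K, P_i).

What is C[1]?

C[1]: E(K, 0xAF) = 0x92.

C[1] = 0x92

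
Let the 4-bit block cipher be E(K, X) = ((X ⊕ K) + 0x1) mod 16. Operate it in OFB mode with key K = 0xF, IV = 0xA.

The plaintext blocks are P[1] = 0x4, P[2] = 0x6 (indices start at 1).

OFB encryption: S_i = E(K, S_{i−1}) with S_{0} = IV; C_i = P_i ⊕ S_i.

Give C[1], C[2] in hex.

C[1] = 0x2, C[2] = 0xC

C[1]: S = E(K, 0xA) = 0x6; 0x4 ⊕ 0x6 = 0x2.
C[2]: S = E(K, 0x6) = 0xA; 0x6 ⊕ 0xA = 0xC.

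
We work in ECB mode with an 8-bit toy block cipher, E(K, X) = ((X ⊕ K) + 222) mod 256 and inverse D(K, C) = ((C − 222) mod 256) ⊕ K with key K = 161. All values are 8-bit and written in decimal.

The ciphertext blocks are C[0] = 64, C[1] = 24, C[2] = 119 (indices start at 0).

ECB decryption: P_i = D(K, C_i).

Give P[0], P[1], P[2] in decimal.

P[0]: D(K, 64) = 195.
P[1]: D(K, 24) = 155.
P[2]: D(K, 119) = 56.

P[0] = 195, P[1] = 155, P[2] = 56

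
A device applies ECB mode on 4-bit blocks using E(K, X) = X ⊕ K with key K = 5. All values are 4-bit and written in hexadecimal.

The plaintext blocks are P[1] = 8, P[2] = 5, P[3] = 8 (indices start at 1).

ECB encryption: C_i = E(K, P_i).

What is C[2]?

C[2] = 0

C[2]: E(K, 5) = 0.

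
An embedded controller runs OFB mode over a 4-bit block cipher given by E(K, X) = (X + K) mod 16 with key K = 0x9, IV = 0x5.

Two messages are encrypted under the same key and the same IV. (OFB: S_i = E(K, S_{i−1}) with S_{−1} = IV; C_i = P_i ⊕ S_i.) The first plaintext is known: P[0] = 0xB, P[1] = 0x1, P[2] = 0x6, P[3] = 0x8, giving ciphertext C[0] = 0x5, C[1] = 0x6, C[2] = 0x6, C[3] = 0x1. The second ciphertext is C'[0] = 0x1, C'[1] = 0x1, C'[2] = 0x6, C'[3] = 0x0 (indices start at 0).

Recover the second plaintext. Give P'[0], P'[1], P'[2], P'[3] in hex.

P'[0] = 0xF, P'[1] = 0x6, P'[2] = 0x6, P'[3] = 0x9

In OFB with a reused IV, both messages share the same keystream S_i, so C_i ⊕ C'_i = P_i ⊕ P'_i and thus P'_i = P_i ⊕ C_i ⊕ C'_i.
P'[0]: 0xB ⊕ 0x5 ⊕ 0x1 = 0xF.
P'[1]: 0x1 ⊕ 0x6 ⊕ 0x1 = 0x6.
P'[2]: 0x6 ⊕ 0x6 ⊕ 0x6 = 0x6.
P'[3]: 0x8 ⊕ 0x1 ⊕ 0x0 = 0x9.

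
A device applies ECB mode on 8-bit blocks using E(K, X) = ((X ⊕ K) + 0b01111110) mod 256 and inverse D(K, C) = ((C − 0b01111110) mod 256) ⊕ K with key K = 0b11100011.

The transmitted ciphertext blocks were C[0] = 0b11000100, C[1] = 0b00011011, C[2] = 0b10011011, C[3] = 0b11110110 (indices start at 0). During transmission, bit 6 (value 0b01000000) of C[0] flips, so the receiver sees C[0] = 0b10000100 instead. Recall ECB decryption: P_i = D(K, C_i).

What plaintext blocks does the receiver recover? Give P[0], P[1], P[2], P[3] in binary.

Only C[0] changed, to 0b10000100. In ECB, a change in C_i affects only P_i. Decrypting the received ciphertext:
P[0]: D(K, 0b10000100) = 0b11100101.
P[1]: D(K, 0b00011011) = 0b01111110.
P[2]: D(K, 0b10011011) = 0b11111110.
P[3]: D(K, 0b11110110) = 0b10011011.
Blocks that differ from the original plaintext: P[0].

P[0] = 0b11100101, P[1] = 0b01111110, P[2] = 0b11111110, P[3] = 0b10011011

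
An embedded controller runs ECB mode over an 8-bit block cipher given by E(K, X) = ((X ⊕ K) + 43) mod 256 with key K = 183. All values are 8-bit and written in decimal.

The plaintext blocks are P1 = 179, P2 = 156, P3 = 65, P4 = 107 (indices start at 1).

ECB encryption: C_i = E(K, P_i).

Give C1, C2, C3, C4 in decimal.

C1 = 47, C2 = 86, C3 = 33, C4 = 7

C1: E(K, 179) = 47.
C2: E(K, 156) = 86.
C3: E(K, 65) = 33.
C4: E(K, 107) = 7.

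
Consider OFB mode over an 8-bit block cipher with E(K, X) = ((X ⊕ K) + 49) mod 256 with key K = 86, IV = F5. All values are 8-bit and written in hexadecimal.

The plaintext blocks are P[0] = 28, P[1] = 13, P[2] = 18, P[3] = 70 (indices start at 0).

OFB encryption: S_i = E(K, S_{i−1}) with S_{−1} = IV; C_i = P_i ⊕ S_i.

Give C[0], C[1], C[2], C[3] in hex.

C[0] = 94, C[1] = 90, C[2] = 56, C[3] = 61

C[0]: S = E(K, F5) = BC; 28 ⊕ BC = 94.
C[1]: S = E(K, BC) = 83; 13 ⊕ 83 = 90.
C[2]: S = E(K, 83) = 4E; 18 ⊕ 4E = 56.
C[3]: S = E(K, 4E) = 11; 70 ⊕ 11 = 61.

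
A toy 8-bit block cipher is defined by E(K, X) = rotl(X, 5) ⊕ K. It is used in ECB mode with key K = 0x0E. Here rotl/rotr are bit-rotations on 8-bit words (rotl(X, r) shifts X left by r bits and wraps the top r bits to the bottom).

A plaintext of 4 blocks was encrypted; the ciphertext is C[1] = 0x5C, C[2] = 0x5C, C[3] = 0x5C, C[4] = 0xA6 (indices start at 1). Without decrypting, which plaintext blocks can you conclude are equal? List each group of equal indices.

P[1] = P[2] = P[3]

ECB encrypts each block independently with the same key, so equal ciphertext blocks imply equal plaintext blocks.
C[1] = C[2] = C[3] = 0x5C, so P[1] = P[2] = P[3].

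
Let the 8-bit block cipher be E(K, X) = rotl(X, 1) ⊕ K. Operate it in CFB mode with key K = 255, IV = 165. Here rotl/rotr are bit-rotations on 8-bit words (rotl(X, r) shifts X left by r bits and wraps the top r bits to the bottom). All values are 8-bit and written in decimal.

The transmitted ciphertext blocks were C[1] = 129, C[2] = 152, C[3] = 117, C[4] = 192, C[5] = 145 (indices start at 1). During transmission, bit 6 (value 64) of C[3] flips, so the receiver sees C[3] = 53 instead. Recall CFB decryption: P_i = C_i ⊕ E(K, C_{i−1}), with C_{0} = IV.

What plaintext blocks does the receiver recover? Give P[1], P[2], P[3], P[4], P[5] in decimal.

Only C[3] changed, to 53. In CFB, a change in C_i flips the same bit in P_i and garbles P_{i+1}. Decrypting the received ciphertext:
P[1]: E(K, 165) = 180; 129 ⊕ 180 = 53.
P[2]: E(K, 129) = 252; 152 ⊕ 252 = 100.
P[3]: E(K, 152) = 206; 53 ⊕ 206 = 251.
P[4]: E(K, 53) = 149; 192 ⊕ 149 = 85.
P[5]: E(K, 192) = 126; 145 ⊕ 126 = 239.
Blocks that differ from the original plaintext: P[3], P[4].

P[1] = 53, P[2] = 100, P[3] = 251, P[4] = 85, P[5] = 239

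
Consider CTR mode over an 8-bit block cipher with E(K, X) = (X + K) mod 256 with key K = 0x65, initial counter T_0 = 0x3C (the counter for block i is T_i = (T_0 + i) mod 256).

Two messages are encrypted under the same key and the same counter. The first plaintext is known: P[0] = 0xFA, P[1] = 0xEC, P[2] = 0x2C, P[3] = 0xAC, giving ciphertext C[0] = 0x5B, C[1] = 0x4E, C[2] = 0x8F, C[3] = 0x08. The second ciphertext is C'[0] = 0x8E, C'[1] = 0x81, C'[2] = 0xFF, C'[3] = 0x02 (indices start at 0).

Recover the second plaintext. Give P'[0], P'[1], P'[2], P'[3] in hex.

In CTR with a reused counter, both messages share the same keystream S_i, so C_i ⊕ C'_i = P_i ⊕ P'_i and thus P'_i = P_i ⊕ C_i ⊕ C'_i.
P'[0]: 0xFA ⊕ 0x5B ⊕ 0x8E = 0x2F.
P'[1]: 0xEC ⊕ 0x4E ⊕ 0x81 = 0x23.
P'[2]: 0x2C ⊕ 0x8F ⊕ 0xFF = 0x5C.
P'[3]: 0xAC ⊕ 0x08 ⊕ 0x02 = 0xA6.

P'[0] = 0x2F, P'[1] = 0x23, P'[2] = 0x5C, P'[3] = 0xA6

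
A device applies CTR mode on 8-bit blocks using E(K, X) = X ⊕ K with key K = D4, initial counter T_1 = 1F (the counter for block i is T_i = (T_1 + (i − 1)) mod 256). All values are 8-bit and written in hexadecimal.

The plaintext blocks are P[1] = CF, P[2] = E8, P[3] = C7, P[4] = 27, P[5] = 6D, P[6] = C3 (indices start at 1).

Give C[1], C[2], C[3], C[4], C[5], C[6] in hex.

C[1] = 04, C[2] = 1C, C[3] = 32, C[4] = D1, C[5] = 9A, C[6] = 33

CTR encryption: S_i = E(K, T_i) where T_i is the counter for block i; C_i = P_i ⊕ S_i.
C[1]: T = 1F, S = E(K, T) = CB; CF ⊕ CB = 04.
C[2]: T = 20, S = E(K, T) = F4; E8 ⊕ F4 = 1C.
C[3]: T = 21, S = E(K, T) = F5; C7 ⊕ F5 = 32.
C[4]: T = 22, S = E(K, T) = F6; 27 ⊕ F6 = D1.
C[5]: T = 23, S = E(K, T) = F7; 6D ⊕ F7 = 9A.
C[6]: T = 24, S = E(K, T) = F0; C3 ⊕ F0 = 33.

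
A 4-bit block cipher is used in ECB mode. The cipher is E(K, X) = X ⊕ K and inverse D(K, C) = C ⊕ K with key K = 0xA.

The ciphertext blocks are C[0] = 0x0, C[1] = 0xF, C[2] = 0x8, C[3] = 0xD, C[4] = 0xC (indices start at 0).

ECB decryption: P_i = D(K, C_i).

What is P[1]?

P[1] = 0x5

P[1]: D(K, 0xF) = 0x5.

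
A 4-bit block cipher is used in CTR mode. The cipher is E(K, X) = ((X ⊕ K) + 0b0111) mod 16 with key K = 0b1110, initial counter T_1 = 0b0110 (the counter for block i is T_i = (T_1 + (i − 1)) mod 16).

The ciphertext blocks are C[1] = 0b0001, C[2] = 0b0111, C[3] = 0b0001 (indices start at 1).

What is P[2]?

P[2] = 0b0111

CTR decryption: S_i = E(K, T_i) where T_i is the counter for block i; P_i = C_i ⊕ S_i.
P[2]: T = 0b0111, S = E(K, T) = 0b0000; 0b0111 ⊕ 0b0000 = 0b0111.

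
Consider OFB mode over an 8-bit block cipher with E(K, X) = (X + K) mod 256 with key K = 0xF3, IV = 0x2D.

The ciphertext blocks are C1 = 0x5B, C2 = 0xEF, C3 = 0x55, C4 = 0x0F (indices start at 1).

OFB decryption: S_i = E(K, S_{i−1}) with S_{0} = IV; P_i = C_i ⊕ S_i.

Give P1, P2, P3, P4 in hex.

P1 = 0x7B, P2 = 0xFC, P3 = 0x53, P4 = 0xF6

P1: S = E(K, 0x2D) = 0x20; 0x5B ⊕ 0x20 = 0x7B.
P2: S = E(K, 0x20) = 0x13; 0xEF ⊕ 0x13 = 0xFC.
P3: S = E(K, 0x13) = 0x06; 0x55 ⊕ 0x06 = 0x53.
P4: S = E(K, 0x06) = 0xF9; 0x0F ⊕ 0xF9 = 0xF6.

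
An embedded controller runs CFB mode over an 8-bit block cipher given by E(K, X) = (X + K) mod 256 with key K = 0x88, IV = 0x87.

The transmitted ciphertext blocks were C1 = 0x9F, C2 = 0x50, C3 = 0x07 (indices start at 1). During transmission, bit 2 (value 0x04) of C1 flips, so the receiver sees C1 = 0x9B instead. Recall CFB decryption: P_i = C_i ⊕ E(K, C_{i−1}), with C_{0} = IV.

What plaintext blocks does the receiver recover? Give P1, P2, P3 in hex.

Only C1 changed, to 0x9B. In CFB, a change in C_i flips the same bit in P_i and garbles P_{i+1}. Decrypting the received ciphertext:
P1: E(K, 0x87) = 0x0F; 0x9B ⊕ 0x0F = 0x94.
P2: E(K, 0x9B) = 0x23; 0x50 ⊕ 0x23 = 0x73.
P3: E(K, 0x50) = 0xD8; 0x07 ⊕ 0xD8 = 0xDF.
Blocks that differ from the original plaintext: P1, P2.

P1 = 0x94, P2 = 0x73, P3 = 0xDF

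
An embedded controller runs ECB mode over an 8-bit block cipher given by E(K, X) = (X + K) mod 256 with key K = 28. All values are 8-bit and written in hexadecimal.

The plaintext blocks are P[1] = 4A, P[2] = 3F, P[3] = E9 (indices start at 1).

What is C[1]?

ECB encryption: C_i = E(K, P_i).
C[1]: E(K, 4A) = 72.

C[1] = 72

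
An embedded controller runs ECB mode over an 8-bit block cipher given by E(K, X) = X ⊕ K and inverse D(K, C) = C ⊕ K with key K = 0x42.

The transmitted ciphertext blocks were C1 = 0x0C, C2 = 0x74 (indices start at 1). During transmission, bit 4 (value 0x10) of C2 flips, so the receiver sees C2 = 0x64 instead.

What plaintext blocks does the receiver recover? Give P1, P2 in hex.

ECB decryption: P_i = D(K, C_i).
Only C2 changed, to 0x64. In ECB, a change in C_i affects only P_i. Decrypting the received ciphertext:
P1: D(K, 0x0C) = 0x4E.
P2: D(K, 0x64) = 0x26.
Blocks that differ from the original plaintext: P2.

P1 = 0x4E, P2 = 0x26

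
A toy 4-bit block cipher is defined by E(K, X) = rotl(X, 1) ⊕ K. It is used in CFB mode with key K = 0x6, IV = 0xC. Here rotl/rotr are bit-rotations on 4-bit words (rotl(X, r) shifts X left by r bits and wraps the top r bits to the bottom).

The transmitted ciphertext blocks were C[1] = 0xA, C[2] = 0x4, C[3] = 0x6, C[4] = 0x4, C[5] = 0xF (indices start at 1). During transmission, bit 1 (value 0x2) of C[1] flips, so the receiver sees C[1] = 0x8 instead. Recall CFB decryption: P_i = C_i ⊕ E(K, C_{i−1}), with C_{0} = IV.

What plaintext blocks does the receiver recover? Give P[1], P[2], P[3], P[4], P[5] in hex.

Only C[1] changed, to 0x8. In CFB, a change in C_i flips the same bit in P_i and garbles P_{i+1}. Decrypting the received ciphertext:
P[1]: E(K, 0xC) = 0xF; 0x8 ⊕ 0xF = 0x7.
P[2]: E(K, 0x8) = 0x7; 0x4 ⊕ 0x7 = 0x3.
P[3]: E(K, 0x4) = 0xE; 0x6 ⊕ 0xE = 0x8.
P[4]: E(K, 0x6) = 0xA; 0x4 ⊕ 0xA = 0xE.
P[5]: E(K, 0x4) = 0xE; 0xF ⊕ 0xE = 0x1.
Blocks that differ from the original plaintext: P[1], P[2].

P[1] = 0x7, P[2] = 0x3, P[3] = 0x8, P[4] = 0xE, P[5] = 0x1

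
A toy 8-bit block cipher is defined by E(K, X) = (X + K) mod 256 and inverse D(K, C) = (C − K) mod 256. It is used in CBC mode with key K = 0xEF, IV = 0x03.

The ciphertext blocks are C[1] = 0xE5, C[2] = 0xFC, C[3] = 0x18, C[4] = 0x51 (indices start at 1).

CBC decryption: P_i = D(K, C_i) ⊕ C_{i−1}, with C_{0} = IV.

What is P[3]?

P[3]: D(K, 0x18) = 0x29; 0x29 ⊕ 0xFC = 0xD5.

P[3] = 0xD5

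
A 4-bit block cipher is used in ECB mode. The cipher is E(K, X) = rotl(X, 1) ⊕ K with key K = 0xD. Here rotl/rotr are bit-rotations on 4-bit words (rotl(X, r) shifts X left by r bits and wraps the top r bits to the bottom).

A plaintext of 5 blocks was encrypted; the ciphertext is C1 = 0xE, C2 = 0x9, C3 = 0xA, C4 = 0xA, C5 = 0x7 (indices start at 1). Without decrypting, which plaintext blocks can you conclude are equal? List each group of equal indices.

P3 = P4

ECB encrypts each block independently with the same key, so equal ciphertext blocks imply equal plaintext blocks.
C3 = C4 = 0xA, so P3 = P4.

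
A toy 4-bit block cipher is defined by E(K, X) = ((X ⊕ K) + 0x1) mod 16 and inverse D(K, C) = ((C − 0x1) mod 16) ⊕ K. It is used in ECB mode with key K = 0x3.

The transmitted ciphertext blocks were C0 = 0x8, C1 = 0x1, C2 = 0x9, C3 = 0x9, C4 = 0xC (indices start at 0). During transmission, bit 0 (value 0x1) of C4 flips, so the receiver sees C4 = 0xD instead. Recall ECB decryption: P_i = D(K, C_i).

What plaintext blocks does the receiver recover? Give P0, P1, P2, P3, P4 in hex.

Only C4 changed, to 0xD. In ECB, a change in C_i affects only P_i. Decrypting the received ciphertext:
P0: D(K, 0x8) = 0x4.
P1: D(K, 0x1) = 0x3.
P2: D(K, 0x9) = 0xB.
P3: D(K, 0x9) = 0xB.
P4: D(K, 0xD) = 0xF.
Blocks that differ from the original plaintext: P4.

P0 = 0x4, P1 = 0x3, P2 = 0xB, P3 = 0xB, P4 = 0xF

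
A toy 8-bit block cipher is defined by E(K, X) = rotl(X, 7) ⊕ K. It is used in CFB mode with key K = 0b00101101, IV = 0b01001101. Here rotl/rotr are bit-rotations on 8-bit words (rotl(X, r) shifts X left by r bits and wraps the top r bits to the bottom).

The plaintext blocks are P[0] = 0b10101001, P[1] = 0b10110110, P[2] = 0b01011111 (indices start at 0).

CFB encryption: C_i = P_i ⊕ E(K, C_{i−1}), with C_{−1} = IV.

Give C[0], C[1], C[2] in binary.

C[0]: E(K, 0b01001101) = 0b10001011; 0b10101001 ⊕ 0b10001011 = 0b00100010.
C[1]: E(K, 0b00100010) = 0b00111100; 0b10110110 ⊕ 0b00111100 = 0b10001010.
C[2]: E(K, 0b10001010) = 0b01101000; 0b01011111 ⊕ 0b01101000 = 0b00110111.

C[0] = 0b00100010, C[1] = 0b10001010, C[2] = 0b00110111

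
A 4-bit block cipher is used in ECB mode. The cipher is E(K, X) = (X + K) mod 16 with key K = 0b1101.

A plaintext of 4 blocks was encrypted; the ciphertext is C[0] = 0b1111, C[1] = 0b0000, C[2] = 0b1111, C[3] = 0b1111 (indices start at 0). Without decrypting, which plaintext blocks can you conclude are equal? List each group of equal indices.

ECB encrypts each block independently with the same key, so equal ciphertext blocks imply equal plaintext blocks.
C[0] = C[2] = C[3] = 0b1111, so P[0] = P[2] = P[3].

P[0] = P[2] = P[3]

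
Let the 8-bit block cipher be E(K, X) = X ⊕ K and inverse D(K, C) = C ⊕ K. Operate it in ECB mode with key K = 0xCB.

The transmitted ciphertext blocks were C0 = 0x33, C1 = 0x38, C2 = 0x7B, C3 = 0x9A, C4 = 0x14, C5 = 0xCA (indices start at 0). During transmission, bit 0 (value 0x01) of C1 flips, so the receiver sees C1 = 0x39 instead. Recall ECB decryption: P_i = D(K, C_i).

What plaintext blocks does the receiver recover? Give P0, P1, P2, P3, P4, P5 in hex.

Only C1 changed, to 0x39. In ECB, a change in C_i affects only P_i. Decrypting the received ciphertext:
P0: D(K, 0x33) = 0xF8.
P1: D(K, 0x39) = 0xF2.
P2: D(K, 0x7B) = 0xB0.
P3: D(K, 0x9A) = 0x51.
P4: D(K, 0x14) = 0xDF.
P5: D(K, 0xCA) = 0x01.
Blocks that differ from the original plaintext: P1.

P0 = 0xF8, P1 = 0xF2, P2 = 0xB0, P3 = 0x51, P4 = 0xDF, P5 = 0x01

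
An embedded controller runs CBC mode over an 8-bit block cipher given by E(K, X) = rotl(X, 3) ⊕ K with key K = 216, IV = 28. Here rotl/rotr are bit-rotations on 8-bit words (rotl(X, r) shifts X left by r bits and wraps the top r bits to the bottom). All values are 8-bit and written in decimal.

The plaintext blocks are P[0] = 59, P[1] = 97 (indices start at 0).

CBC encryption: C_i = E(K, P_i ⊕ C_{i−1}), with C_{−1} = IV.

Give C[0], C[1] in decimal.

C[0] = 225, C[1] = 220

C[0]: P[0] ⊕ 28 = 39; E(K, 39) = 225.
C[1]: P[1] ⊕ 225 = 128; E(K, 128) = 220.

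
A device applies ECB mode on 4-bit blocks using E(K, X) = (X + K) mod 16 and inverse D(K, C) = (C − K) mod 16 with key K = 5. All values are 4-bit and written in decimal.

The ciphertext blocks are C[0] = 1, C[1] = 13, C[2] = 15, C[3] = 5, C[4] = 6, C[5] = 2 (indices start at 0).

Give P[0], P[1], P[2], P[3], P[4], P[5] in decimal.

P[0] = 12, P[1] = 8, P[2] = 10, P[3] = 0, P[4] = 1, P[5] = 13

ECB decryption: P_i = D(K, C_i).
P[0]: D(K, 1) = 12.
P[1]: D(K, 13) = 8.
P[2]: D(K, 15) = 10.
P[3]: D(K, 5) = 0.
P[4]: D(K, 6) = 1.
P[5]: D(K, 2) = 13.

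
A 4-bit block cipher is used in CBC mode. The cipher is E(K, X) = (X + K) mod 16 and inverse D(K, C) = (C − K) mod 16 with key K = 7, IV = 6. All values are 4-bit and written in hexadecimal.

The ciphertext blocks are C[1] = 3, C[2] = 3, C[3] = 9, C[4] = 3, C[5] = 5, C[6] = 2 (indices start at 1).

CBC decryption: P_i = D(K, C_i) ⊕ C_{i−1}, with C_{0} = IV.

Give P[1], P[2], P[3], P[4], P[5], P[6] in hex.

P[1] = A, P[2] = F, P[3] = 1, P[4] = 5, P[5] = D, P[6] = E

P[1]: D(K, 3) = C; C ⊕ 6 = A.
P[2]: D(K, 3) = C; C ⊕ 3 = F.
P[3]: D(K, 9) = 2; 2 ⊕ 3 = 1.
P[4]: D(K, 3) = C; C ⊕ 9 = 5.
P[5]: D(K, 5) = E; E ⊕ 3 = D.
P[6]: D(K, 2) = B; B ⊕ 5 = E.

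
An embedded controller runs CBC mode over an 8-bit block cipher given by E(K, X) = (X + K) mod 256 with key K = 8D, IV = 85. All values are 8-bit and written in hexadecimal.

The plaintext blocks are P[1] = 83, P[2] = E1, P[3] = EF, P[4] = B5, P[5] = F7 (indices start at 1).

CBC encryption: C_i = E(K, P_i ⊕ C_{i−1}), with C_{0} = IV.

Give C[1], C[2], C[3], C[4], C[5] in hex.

C[1]: P[1] ⊕ 85 = 06; E(K, 06) = 93.
C[2]: P[2] ⊕ 93 = 72; E(K, 72) = FF.
C[3]: P[3] ⊕ FF = 10; E(K, 10) = 9D.
C[4]: P[4] ⊕ 9D = 28; E(K, 28) = B5.
C[5]: P[5] ⊕ B5 = 42; E(K, 42) = CF.

C[1] = 93, C[2] = FF, C[3] = 9D, C[4] = B5, C[5] = CF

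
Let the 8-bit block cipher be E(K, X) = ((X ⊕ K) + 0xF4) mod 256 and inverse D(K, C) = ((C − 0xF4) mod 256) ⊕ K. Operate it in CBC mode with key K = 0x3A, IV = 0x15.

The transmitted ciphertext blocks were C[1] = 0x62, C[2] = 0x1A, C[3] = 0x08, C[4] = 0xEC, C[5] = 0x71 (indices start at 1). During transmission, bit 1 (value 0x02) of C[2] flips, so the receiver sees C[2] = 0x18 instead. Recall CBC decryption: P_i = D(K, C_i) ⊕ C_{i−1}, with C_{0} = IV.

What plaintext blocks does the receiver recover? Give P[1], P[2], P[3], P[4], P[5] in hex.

Only C[2] changed, to 0x18. In CBC, a change in C_i garbles P_i and flips the same bit in P_{i+1}. Decrypting the received ciphertext:
P[1]: D(K, 0x62) = 0x54; 0x54 ⊕ 0x15 = 0x41.
P[2]: D(K, 0x18) = 0x1E; 0x1E ⊕ 0x62 = 0x7C.
P[3]: D(K, 0x08) = 0x2E; 0x2E ⊕ 0x18 = 0x36.
P[4]: D(K, 0xEC) = 0xC2; 0xC2 ⊕ 0x08 = 0xCA.
P[5]: D(K, 0x71) = 0x47; 0x47 ⊕ 0xEC = 0xAB.
Blocks that differ from the original plaintext: P[2], P[3].

P[1] = 0x41, P[2] = 0x7C, P[3] = 0x36, P[4] = 0xCA, P[5] = 0xAB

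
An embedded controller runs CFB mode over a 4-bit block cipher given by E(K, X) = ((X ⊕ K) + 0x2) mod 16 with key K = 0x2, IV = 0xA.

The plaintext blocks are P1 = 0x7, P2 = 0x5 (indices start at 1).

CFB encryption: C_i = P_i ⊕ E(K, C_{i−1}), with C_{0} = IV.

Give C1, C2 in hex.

C1: E(K, 0xA) = 0xA; 0x7 ⊕ 0xA = 0xD.
C2: E(K, 0xD) = 0x1; 0x5 ⊕ 0x1 = 0x4.

C1 = 0xD, C2 = 0x4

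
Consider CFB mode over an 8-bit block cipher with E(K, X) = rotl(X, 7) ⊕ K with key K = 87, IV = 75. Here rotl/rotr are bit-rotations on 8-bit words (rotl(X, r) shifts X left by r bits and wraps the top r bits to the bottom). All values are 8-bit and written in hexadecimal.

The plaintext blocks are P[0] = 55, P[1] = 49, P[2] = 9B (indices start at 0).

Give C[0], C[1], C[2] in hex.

C[0] = 68, C[1] = FA, C[2] = 61

CFB encryption: C_i = P_i ⊕ E(K, C_{i−1}), with C_{−1} = IV.
C[0]: E(K, 75) = 3D; 55 ⊕ 3D = 68.
C[1]: E(K, 68) = B3; 49 ⊕ B3 = FA.
C[2]: E(K, FA) = FA; 9B ⊕ FA = 61.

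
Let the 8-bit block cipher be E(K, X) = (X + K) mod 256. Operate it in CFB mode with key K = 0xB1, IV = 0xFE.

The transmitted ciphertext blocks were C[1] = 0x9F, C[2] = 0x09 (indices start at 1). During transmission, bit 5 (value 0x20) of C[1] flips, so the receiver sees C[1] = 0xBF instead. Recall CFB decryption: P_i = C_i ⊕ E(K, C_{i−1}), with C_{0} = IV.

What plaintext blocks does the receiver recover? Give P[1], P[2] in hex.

Only C[1] changed, to 0xBF. In CFB, a change in C_i flips the same bit in P_i and garbles P_{i+1}. Decrypting the received ciphertext:
P[1]: E(K, 0xFE) = 0xAF; 0xBF ⊕ 0xAF = 0x10.
P[2]: E(K, 0xBF) = 0x70; 0x09 ⊕ 0x70 = 0x79.
Blocks that differ from the original plaintext: P[1], P[2].

P[1] = 0x10, P[2] = 0x79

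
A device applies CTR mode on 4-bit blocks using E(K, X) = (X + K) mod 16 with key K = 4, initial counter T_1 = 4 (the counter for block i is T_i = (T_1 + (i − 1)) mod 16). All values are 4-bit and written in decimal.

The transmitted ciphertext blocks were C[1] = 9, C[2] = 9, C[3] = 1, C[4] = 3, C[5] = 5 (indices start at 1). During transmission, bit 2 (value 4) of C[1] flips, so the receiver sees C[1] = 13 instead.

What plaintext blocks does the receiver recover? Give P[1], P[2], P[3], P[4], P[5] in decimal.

P[1] = 5, P[2] = 0, P[3] = 11, P[4] = 8, P[5] = 9

CTR decryption: S_i = E(K, T_i) where T_i is the counter for block i; P_i = C_i ⊕ S_i.
Only C[1] changed, to 13. In CTR, a change in C_i flips the same bit in P_i only; the keystream is unaffected. Decrypting the received ciphertext:
P[1]: T = 4, S = E(K, T) = 8; 13 ⊕ 8 = 5.
P[2]: T = 5, S = E(K, T) = 9; 9 ⊕ 9 = 0.
P[3]: T = 6, S = E(K, T) = 10; 1 ⊕ 10 = 11.
P[4]: T = 7, S = E(K, T) = 11; 3 ⊕ 11 = 8.
P[5]: T = 8, S = E(K, T) = 12; 5 ⊕ 12 = 9.
Blocks that differ from the original plaintext: P[1].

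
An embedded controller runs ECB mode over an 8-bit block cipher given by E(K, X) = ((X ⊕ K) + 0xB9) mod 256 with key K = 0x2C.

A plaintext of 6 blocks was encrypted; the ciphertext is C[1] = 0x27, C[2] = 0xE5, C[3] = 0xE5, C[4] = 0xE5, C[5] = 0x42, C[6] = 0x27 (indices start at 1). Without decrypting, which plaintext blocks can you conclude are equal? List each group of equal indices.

P[1] = P[6]; P[2] = P[3] = P[4]

ECB encrypts each block independently with the same key, so equal ciphertext blocks imply equal plaintext blocks.
C[1] = C[6] = 0x27, so P[1] = P[6].
C[2] = C[3] = C[4] = 0xE5, so P[2] = P[3] = P[4].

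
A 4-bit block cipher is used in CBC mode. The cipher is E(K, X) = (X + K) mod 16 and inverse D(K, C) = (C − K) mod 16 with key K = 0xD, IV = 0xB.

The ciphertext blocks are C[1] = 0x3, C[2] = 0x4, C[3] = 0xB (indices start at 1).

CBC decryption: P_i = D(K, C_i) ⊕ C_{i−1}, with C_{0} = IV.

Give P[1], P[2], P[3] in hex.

P[1]: D(K, 0x3) = 0x6; 0x6 ⊕ 0xB = 0xD.
P[2]: D(K, 0x4) = 0x7; 0x7 ⊕ 0x3 = 0x4.
P[3]: D(K, 0xB) = 0xE; 0xE ⊕ 0x4 = 0xA.

P[1] = 0xD, P[2] = 0x4, P[3] = 0xA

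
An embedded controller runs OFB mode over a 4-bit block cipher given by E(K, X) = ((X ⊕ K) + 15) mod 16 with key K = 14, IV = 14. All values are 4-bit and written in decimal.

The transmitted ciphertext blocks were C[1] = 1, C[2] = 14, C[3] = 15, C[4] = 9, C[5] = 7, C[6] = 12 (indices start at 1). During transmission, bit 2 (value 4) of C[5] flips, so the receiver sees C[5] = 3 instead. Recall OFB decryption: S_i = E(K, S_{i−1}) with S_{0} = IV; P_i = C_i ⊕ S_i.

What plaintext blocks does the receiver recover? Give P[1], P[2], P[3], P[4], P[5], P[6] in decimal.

Only C[5] changed, to 3. In OFB, a change in C_i flips the same bit in P_i only; the keystream is unaffected. Decrypting the received ciphertext:
P[1]: S = E(K, 14) = 15; 1 ⊕ 15 = 14.
P[2]: S = E(K, 15) = 0; 14 ⊕ 0 = 14.
P[3]: S = E(K, 0) = 13; 15 ⊕ 13 = 2.
P[4]: S = E(K, 13) = 2; 9 ⊕ 2 = 11.
P[5]: S = E(K, 2) = 11; 3 ⊕ 11 = 8.
P[6]: S = E(K, 11) = 4; 12 ⊕ 4 = 8.
Blocks that differ from the original plaintext: P[5].

P[1] = 14, P[2] = 14, P[3] = 2, P[4] = 11, P[5] = 8, P[6] = 8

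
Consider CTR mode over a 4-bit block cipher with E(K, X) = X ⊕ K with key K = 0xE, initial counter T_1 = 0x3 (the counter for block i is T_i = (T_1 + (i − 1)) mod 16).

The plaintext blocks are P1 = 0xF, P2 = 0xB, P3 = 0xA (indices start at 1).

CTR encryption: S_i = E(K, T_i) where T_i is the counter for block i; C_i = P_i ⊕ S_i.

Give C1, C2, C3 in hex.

C1 = 0x2, C2 = 0x1, C3 = 0x1

C1: T = 0x3, S = E(K, T) = 0xD; 0xF ⊕ 0xD = 0x2.
C2: T = 0x4, S = E(K, T) = 0xA; 0xB ⊕ 0xA = 0x1.
C3: T = 0x5, S = E(K, T) = 0xB; 0xA ⊕ 0xB = 0x1.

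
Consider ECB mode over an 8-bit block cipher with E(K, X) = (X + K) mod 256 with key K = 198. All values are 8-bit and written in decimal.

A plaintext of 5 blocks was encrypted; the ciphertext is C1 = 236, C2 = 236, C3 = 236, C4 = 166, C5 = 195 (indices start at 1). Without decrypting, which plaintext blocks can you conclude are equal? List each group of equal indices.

P1 = P2 = P3

ECB encrypts each block independently with the same key, so equal ciphertext blocks imply equal plaintext blocks.
C1 = C2 = C3 = 236, so P1 = P2 = P3.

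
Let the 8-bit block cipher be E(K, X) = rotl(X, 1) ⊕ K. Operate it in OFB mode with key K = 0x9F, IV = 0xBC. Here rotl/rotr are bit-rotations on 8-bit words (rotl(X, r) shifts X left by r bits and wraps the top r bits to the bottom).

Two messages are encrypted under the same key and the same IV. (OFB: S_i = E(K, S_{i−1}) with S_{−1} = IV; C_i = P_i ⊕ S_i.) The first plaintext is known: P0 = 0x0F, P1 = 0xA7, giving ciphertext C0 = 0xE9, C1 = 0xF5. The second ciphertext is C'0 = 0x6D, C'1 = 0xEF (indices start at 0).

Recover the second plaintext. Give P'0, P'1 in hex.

P'0 = 0x8B, P'1 = 0xBD

In OFB with a reused IV, both messages share the same keystream S_i, so C_i ⊕ C'_i = P_i ⊕ P'_i and thus P'_i = P_i ⊕ C_i ⊕ C'_i.
P'0: 0x0F ⊕ 0xE9 ⊕ 0x6D = 0x8B.
P'1: 0xA7 ⊕ 0xF5 ⊕ 0xEF = 0xBD.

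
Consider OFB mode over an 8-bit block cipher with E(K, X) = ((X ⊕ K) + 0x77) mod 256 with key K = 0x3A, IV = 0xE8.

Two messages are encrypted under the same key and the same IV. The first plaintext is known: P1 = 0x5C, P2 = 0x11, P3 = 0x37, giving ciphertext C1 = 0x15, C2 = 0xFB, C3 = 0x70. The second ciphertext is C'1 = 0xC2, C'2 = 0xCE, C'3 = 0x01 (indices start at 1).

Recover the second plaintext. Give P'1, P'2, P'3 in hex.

In OFB with a reused IV, both messages share the same keystream S_i, so C_i ⊕ C'_i = P_i ⊕ P'_i and thus P'_i = P_i ⊕ C_i ⊕ C'_i.
P'1: 0x5C ⊕ 0x15 ⊕ 0xC2 = 0x8B.
P'2: 0x11 ⊕ 0xFB ⊕ 0xCE = 0x24.
P'3: 0x37 ⊕ 0x70 ⊕ 0x01 = 0x46.

P'1 = 0x8B, P'2 = 0x24, P'3 = 0x46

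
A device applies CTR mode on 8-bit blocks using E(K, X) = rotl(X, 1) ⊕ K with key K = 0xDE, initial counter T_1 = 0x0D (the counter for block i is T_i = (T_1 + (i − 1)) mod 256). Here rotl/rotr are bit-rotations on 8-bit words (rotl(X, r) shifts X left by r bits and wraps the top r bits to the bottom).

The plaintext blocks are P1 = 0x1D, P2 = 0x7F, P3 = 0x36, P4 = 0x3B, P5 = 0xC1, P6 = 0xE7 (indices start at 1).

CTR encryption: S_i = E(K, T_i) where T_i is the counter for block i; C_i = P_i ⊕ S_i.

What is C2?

C2 = 0xBD

C1: T = 0x0D, S = E(K, T) = 0xC4; 0x1D ⊕ 0xC4 = 0xD9.
C2: T = 0x0E, S = E(K, T) = 0xC2; 0x7F ⊕ 0xC2 = 0xBD.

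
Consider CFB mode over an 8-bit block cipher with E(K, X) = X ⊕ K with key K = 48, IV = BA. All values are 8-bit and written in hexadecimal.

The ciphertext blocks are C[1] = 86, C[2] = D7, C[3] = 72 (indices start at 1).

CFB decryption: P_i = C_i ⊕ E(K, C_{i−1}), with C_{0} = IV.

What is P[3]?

P[3]: E(K, D7) = 9F; 72 ⊕ 9F = ED.

P[3] = ED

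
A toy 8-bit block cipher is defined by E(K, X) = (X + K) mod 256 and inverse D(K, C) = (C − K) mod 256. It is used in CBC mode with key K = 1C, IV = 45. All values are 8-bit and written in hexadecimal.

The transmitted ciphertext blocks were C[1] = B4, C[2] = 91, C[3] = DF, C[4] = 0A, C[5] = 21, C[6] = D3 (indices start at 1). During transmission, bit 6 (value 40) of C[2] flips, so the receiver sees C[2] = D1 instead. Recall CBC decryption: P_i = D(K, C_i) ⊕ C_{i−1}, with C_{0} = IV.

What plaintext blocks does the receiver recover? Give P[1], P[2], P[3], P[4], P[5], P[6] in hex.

P[1] = DD, P[2] = 01, P[3] = 12, P[4] = 31, P[5] = 0F, P[6] = 96

Only C[2] changed, to D1. In CBC, a change in C_i garbles P_i and flips the same bit in P_{i+1}. Decrypting the received ciphertext:
P[1]: D(K, B4) = 98; 98 ⊕ 45 = DD.
P[2]: D(K, D1) = B5; B5 ⊕ B4 = 01.
P[3]: D(K, DF) = C3; C3 ⊕ D1 = 12.
P[4]: D(K, 0A) = EE; EE ⊕ DF = 31.
P[5]: D(K, 21) = 05; 05 ⊕ 0A = 0F.
P[6]: D(K, D3) = B7; B7 ⊕ 21 = 96.
Blocks that differ from the original plaintext: P[2], P[3].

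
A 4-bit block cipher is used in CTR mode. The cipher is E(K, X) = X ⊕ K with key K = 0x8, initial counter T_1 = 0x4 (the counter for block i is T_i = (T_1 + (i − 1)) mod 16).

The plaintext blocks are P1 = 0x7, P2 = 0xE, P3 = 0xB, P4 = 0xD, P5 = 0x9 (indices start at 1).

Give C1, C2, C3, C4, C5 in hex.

C1 = 0xB, C2 = 0x3, C3 = 0x5, C4 = 0x2, C5 = 0x9

CTR encryption: S_i = E(K, T_i) where T_i is the counter for block i; C_i = P_i ⊕ S_i.
C1: T = 0x4, S = E(K, T) = 0xC; 0x7 ⊕ 0xC = 0xB.
C2: T = 0x5, S = E(K, T) = 0xD; 0xE ⊕ 0xD = 0x3.
C3: T = 0x6, S = E(K, T) = 0xE; 0xB ⊕ 0xE = 0x5.
C4: T = 0x7, S = E(K, T) = 0xF; 0xD ⊕ 0xF = 0x2.
C5: T = 0x8, S = E(K, T) = 0x0; 0x9 ⊕ 0x0 = 0x9.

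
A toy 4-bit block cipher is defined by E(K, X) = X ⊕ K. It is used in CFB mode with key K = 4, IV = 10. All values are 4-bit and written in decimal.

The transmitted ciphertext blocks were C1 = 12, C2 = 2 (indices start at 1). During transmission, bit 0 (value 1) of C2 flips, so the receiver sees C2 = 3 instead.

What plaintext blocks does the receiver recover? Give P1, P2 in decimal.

P1 = 2, P2 = 11

CFB decryption: P_i = C_i ⊕ E(K, C_{i−1}), with C_{0} = IV.
Only C2 changed, to 3. In CFB, a change in C_i flips the same bit in P_i and garbles P_{i+1}. Decrypting the received ciphertext:
P1: E(K, 10) = 14; 12 ⊕ 14 = 2.
P2: E(K, 12) = 8; 3 ⊕ 8 = 11.
Blocks that differ from the original plaintext: P2.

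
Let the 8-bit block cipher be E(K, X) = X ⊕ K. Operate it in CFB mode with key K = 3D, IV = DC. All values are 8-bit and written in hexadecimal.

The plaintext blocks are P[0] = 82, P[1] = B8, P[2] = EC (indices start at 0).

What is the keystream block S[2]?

CFB encryption: C_i = P_i ⊕ E(K, C_{i−1}), with C_{−1} = IV.
C[0]: E(K, DC) = E1; 82 ⊕ E1 = 63.
C[1]: E(K, 63) = 5E; B8 ⊕ 5E = E6.
C[2]: E(K, E6) = DB; EC ⊕ DB = 37.
So S[2] = DB.

DB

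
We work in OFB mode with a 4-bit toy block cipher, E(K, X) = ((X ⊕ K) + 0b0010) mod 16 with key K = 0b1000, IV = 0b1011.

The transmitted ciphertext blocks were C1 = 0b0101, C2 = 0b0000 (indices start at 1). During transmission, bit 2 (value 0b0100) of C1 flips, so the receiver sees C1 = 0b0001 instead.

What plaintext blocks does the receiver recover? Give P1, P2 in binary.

OFB decryption: S_i = E(K, S_{i−1}) with S_{0} = IV; P_i = C_i ⊕ S_i.
Only C1 changed, to 0b0001. In OFB, a change in C_i flips the same bit in P_i only; the keystream is unaffected. Decrypting the received ciphertext:
P1: S = E(K, 0b1011) = 0b0101; 0b0001 ⊕ 0b0101 = 0b0100.
P2: S = E(K, 0b0101) = 0b1111; 0b0000 ⊕ 0b1111 = 0b1111.
Blocks that differ from the original plaintext: P1.

P1 = 0b0100, P2 = 0b1111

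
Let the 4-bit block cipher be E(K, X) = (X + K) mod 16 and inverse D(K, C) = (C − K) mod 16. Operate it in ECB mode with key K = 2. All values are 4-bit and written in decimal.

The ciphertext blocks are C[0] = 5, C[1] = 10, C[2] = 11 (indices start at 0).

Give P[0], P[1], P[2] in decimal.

ECB decryption: P_i = D(K, C_i).
P[0]: D(K, 5) = 3.
P[1]: D(K, 10) = 8.
P[2]: D(K, 11) = 9.

P[0] = 3, P[1] = 8, P[2] = 9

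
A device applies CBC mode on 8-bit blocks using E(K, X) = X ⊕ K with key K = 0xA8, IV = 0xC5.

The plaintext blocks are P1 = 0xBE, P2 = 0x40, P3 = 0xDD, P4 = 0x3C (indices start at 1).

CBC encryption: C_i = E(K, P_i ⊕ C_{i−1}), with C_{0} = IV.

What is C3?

C1: P1 ⊕ 0xC5 = 0x7B; E(K, 0x7B) = 0xD3.
C2: P2 ⊕ 0xD3 = 0x93; E(K, 0x93) = 0x3B.
C3: P3 ⊕ 0x3B = 0xE6; E(K, 0xE6) = 0x4E.

C3 = 0x4E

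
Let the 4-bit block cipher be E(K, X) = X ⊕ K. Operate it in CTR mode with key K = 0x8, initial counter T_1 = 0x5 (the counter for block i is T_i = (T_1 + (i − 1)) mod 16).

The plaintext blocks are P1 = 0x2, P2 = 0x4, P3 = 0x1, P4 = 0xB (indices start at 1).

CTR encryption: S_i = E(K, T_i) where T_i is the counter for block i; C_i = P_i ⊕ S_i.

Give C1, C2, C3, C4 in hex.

C1: T = 0x5, S = E(K, T) = 0xD; 0x2 ⊕ 0xD = 0xF.
C2: T = 0x6, S = E(K, T) = 0xE; 0x4 ⊕ 0xE = 0xA.
C3: T = 0x7, S = E(K, T) = 0xF; 0x1 ⊕ 0xF = 0xE.
C4: T = 0x8, S = E(K, T) = 0x0; 0xB ⊕ 0x0 = 0xB.

C1 = 0xF, C2 = 0xA, C3 = 0xE, C4 = 0xB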